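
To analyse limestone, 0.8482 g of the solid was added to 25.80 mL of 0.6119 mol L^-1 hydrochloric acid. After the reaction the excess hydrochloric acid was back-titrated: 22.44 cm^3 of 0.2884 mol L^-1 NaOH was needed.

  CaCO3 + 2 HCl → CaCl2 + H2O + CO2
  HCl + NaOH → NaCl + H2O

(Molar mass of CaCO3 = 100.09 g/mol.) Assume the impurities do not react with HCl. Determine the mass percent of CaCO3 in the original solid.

54.96 %

n(HCl) added = 0.02580 × 0.6119 = 0.01579 mol
n(NaOH) used in back-titration = 0.02244 × 0.2884 = 6.472 × 10^-3 mol
n(HCl) left over = 6.472 × 10^-3 mol (1:1 ratio)
n(HCl) consumed by analyte = 0.01579 − 6.472 × 10^-3 = 9.315 × 10^-3 mol
From the 1:2 ratio, n(CaCO3) = 1/2 × 9.315 × 10^-3 = 4.658 × 10^-3 mol
mass of CaCO3 = 4.658 × 10^-3 × 100.09 = 0.4662 g
% CaCO3 = 0.4662 / 0.8482 × 100 = 54.96 %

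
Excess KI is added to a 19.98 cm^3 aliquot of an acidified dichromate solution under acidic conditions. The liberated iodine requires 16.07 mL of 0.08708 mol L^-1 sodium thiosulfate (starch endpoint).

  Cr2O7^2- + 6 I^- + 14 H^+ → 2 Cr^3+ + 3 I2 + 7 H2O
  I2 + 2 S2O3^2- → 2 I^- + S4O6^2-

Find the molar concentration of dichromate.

n(S2O3^2-) = 0.01607 × 0.08708 = 1.399 × 10^-3 mol
n(I2) = n(S2O3^2-)/2 = 6.997 × 10^-4 mol
From the 1:3 ratio, n(Cr2O7^2-) in the aliquot = 1/3 × 6.997 × 10^-4 = 2.332 × 10^-4 mol
[Cr2O7^2-] = 2.332 × 10^-4 / 0.01998 = 0.01167 mol/L

0.01167 mol/L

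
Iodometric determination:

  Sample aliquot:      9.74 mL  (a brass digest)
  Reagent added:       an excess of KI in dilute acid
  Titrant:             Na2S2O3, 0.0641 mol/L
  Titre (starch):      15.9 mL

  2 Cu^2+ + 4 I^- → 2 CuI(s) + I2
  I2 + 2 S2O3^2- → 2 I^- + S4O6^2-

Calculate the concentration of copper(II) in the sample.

n(S2O3^2-) = 0.0159 × 0.0641 = 1.02 × 10^-3 mol
n(I2) = n(S2O3^2-)/2 = 5.10 × 10^-4 mol
From the 2:1 ratio, n(Cu2+) in the aliquot = 2/1 × 5.10 × 10^-4 = 1.02 × 10^-3 mol
[Cu2+] = 1.02 × 10^-3 / 0.00974 = 0.105 mol/L

0.105 mol/L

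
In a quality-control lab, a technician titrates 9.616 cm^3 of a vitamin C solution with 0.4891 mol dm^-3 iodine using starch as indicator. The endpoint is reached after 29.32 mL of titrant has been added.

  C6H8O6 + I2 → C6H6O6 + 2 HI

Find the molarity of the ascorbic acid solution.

n(I2) = 0.02932 L × 0.4891 mol/L = 0.01434 mol
n(C6H8O6) = 0.01434 mol (1:1 mole ratio)
[C6H8O6] = 0.01434 mol / 0.009616 L = 1.491 mol/L

1.491 mol/L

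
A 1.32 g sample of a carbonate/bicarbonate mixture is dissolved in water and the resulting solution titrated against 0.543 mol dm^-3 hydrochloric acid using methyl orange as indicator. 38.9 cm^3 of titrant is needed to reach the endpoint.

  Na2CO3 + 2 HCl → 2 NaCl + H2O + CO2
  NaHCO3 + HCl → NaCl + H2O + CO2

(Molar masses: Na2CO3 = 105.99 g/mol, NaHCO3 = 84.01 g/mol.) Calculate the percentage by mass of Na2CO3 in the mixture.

58.8 %

n(HCl) = 0.0389 × 0.543 = 0.0211 mol
Let x = n(Na2CO3), y = n(NaHCO3).
Titrant: 2x + 1y = 0.0211;  mass: 105.99x + 84.01y = 1.32
Solving, x = 7.33 × 10^-3 mol, y = 6.47 × 10^-3 mol
mass of Na2CO3 = 7.33 × 10^-3 × 105.99 = 0.777 g
% Na2CO3 = 0.777 / 1.32 × 100 = 58.8 %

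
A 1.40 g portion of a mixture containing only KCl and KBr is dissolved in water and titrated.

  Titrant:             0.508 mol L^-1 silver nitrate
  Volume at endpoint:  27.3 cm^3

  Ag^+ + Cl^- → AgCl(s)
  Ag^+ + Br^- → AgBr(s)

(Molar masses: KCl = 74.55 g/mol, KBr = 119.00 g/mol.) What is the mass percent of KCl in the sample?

30.0 %

n(AgNO3) = 0.0273 × 0.508 = 0.0139 mol
Let x = n(KCl), y = n(KBr).
Titrant: 1x + 1y = 0.0139;  mass: 74.55x + 119.00y = 1.40
Solving, x = 5.63 × 10^-3 mol, y = 8.24 × 10^-3 mol
mass of KCl = 5.63 × 10^-3 × 74.55 = 0.420 g
% KCl = 0.420 / 1.40 × 100 = 30.0 %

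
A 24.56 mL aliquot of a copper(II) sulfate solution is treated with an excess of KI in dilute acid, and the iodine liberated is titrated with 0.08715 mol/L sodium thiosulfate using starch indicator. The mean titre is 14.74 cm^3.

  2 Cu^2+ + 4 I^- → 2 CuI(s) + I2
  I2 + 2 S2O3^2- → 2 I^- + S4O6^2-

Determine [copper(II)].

n(S2O3^2-) = 0.01474 × 0.08715 = 1.285 × 10^-3 mol
n(I2) = n(S2O3^2-)/2 = 6.423 × 10^-4 mol
From the 2:1 ratio, n(Cu2+) in the aliquot = 2/1 × 6.423 × 10^-4 = 1.285 × 10^-3 mol
[Cu2+] = 1.285 × 10^-3 / 0.02456 = 0.05230 mol/L

0.05230 mol/L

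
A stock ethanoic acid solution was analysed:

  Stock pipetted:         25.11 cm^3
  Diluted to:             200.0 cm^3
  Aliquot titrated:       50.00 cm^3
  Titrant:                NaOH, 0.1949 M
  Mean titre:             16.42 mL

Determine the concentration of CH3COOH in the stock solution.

CH3COOH + NaOH → CH3COONa + H2O
n(NaOH) = 0.01642 × 0.1949 = 3.200 × 10^-3 mol
n(CH3COOH) in the aliquot = 3.200 × 10^-3 mol (1:1 ratio)
[CH3COOH]_dilute = 3.200 × 10^-3 / 0.05000 = 0.06401 mol/L
Dilution factor = 200.0 / 25.11 = 7.965
[CH3COOH]_stock = 0.06401 × 7.965 = 0.5098 mol/L

0.5098 M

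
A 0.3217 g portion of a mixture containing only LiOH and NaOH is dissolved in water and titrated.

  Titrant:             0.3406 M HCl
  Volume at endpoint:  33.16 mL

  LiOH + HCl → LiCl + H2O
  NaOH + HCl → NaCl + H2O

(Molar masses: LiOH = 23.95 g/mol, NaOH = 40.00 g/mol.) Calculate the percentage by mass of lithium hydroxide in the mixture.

n(HCl) = 0.03316 × 0.3406 = 0.01129 mol
Let x = n(LiOH), y = n(NaOH).
Titrant: 1x + 1y = 0.01129;  mass: 23.95x + 40.00y = 0.3217
Solving, x = 8.104 × 10^-3 mol, y = 3.190 × 10^-3 mol
mass of LiOH = 8.104 × 10^-3 × 23.95 = 0.1941 g
% LiOH = 0.1941 / 0.3217 × 100 = 60.33 %

60.33 %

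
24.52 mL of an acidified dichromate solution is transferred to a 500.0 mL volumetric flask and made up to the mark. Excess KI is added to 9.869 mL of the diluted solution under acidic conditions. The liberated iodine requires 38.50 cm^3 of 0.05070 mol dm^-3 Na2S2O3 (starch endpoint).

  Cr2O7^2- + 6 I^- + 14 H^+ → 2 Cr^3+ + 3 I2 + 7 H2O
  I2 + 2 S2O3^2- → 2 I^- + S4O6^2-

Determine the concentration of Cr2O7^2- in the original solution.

n(S2O3^2-) = 0.03850 × 0.05070 = 1.952 × 10^-3 mol
n(I2) = n(S2O3^2-)/2 = 9.760 × 10^-4 mol
From the 1:3 ratio, n(Cr2O7^2-) in the aliquot = 1/3 × 9.760 × 10^-4 = 3.253 × 10^-4 mol
[Cr2O7^2-]_dilute = 3.253 × 10^-4 / 0.009869 = 0.03296 mol/L
[Cr2O7^2-]_original = 0.03296 × 500.0/24.52 = 0.6722 mol/L

0.6722 mol/L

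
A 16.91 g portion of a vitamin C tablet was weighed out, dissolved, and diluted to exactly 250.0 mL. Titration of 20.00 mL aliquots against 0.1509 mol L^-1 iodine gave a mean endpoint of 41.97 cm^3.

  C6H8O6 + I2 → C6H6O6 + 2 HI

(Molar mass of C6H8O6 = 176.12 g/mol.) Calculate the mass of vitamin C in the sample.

13.94 g

n(I2) per titration = 0.04197 × 0.1509 = 6.333 × 10^-3 mol
n(C6H8O6) in each aliquot = 6.333 × 10^-3 mol (1:1 ratio)
n(C6H8O6) in the whole flask = 6.333 × 10^-3 × 250.0/20.00 = 0.07917 mol
mass of C6H8O6 = 0.07917 × 176.12 = 13.94 g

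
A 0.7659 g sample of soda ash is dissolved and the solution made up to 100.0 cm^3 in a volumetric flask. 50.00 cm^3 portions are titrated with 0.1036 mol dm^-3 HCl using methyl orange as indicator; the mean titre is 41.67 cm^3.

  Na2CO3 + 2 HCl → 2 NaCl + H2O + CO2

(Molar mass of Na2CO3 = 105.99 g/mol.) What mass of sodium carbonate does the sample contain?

0.4576 g

n(HCl) per titration = 0.04167 × 0.1036 = 4.317 × 10^-3 mol
From the 1:2 ratio, n(Na2CO3) in each aliquot = 1/2 × 4.317 × 10^-3 = 2.159 × 10^-3 mol
n(Na2CO3) in the whole flask = 2.159 × 10^-3 × 100.0/50.00 = 4.317 × 10^-3 mol
mass of Na2CO3 = 4.317 × 10^-3 × 105.99 = 0.4576 g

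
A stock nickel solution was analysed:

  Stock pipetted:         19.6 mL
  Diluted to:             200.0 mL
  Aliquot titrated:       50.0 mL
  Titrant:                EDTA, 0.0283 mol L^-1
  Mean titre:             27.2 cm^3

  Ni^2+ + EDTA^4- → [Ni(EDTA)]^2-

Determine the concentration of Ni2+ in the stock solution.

0.157 mol/L

n(EDTA) = 0.0272 × 0.0283 = 7.70 × 10^-4 mol
n(Ni2+) in the aliquot = 7.70 × 10^-4 mol (1:1 ratio)
[Ni2+]_dilute = 7.70 × 10^-4 / 0.0500 = 0.0154 mol/L
Dilution factor = 200.0 / 19.6 = 10.20
[Ni2+]_stock = 0.0154 × 10.20 = 0.157 mol/L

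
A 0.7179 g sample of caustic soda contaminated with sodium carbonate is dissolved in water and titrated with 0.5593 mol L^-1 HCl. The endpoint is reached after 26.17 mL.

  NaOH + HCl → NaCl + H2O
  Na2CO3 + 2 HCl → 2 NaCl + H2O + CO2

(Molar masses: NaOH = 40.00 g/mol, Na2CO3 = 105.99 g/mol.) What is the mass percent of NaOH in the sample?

n(HCl) = 0.02617 × 0.5593 = 0.01464 mol
Let x = n(NaOH), y = n(Na2CO3).
Titrant: 1x + 2y = 0.01464;  mass: 40.00x + 105.99y = 0.7179
Solving, x = 4.446 × 10^-3 mol, y = 5.095 × 10^-3 mol
mass of NaOH = 4.446 × 10^-3 × 40.00 = 0.1779 g
% NaOH = 0.1779 / 0.7179 × 100 = 24.77 %

24.77 %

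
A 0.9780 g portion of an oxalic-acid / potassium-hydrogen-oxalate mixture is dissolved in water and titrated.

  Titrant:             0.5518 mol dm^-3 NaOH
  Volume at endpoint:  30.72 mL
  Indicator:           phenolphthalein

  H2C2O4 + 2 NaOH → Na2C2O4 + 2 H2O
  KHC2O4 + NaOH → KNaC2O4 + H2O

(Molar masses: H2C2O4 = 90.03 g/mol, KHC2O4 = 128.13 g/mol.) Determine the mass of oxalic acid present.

0.6467 g

n(NaOH) = 0.03072 × 0.5518 = 0.01695 mol
Let x = n(H2C2O4), y = n(KHC2O4).
Titrant: 2x + 1y = 0.01695;  mass: 90.03x + 128.13y = 0.9780
Solving, x = 7.183 × 10^-3 mol, y = 2.586 × 10^-3 mol
mass of H2C2O4 = 7.183 × 10^-3 × 90.03 = 0.6467 g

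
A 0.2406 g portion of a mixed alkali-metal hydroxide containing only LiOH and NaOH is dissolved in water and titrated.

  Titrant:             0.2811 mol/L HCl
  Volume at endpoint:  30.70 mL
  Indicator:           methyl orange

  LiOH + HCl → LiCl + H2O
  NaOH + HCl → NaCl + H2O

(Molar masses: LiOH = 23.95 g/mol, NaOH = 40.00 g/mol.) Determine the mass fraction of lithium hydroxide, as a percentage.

64.87 %

n(HCl) = 0.03070 × 0.2811 = 8.630 × 10^-3 mol
Let x = n(LiOH), y = n(NaOH).
Titrant: 1x + 1y = 8.630 × 10^-3;  mass: 23.95x + 40.00y = 0.2406
Solving, x = 6.517 × 10^-3 mol, y = 2.113 × 10^-3 mol
mass of LiOH = 6.517 × 10^-3 × 23.95 = 0.1561 g
% LiOH = 0.1561 / 0.2406 × 100 = 64.87 %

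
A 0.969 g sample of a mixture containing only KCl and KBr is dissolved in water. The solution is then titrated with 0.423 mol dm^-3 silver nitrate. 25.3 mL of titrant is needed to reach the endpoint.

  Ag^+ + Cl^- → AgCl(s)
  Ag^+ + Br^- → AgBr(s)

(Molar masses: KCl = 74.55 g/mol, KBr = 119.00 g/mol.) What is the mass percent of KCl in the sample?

n(AgNO3) = 0.0253 × 0.423 = 0.0107 mol
Let x = n(KCl), y = n(KBr).
Titrant: 1x + 1y = 0.0107;  mass: 74.55x + 119.00y = 0.969
Solving, x = 6.85 × 10^-3 mol, y = 3.85 × 10^-3 mol
mass of KCl = 6.85 × 10^-3 × 74.55 = 0.511 g
% KCl = 0.511 / 0.969 × 100 = 52.7 %

52.7 %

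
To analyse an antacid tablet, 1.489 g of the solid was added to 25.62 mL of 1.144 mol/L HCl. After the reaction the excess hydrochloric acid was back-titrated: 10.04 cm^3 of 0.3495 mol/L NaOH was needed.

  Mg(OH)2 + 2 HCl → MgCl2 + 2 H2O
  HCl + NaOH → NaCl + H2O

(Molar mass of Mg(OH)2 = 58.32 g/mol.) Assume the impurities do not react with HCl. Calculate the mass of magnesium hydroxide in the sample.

0.7523 g

n(HCl) added = 0.02562 × 1.144 = 0.02931 mol
n(NaOH) used in back-titration = 0.01004 × 0.3495 = 3.509 × 10^-3 mol
n(HCl) left over = 3.509 × 10^-3 mol (1:1 ratio)
n(HCl) consumed by analyte = 0.02931 − 3.509 × 10^-3 = 0.02580 mol
From the 1:2 ratio, n(Mg(OH)2) = 1/2 × 0.02580 = 0.01290 mol
mass of Mg(OH)2 = 0.01290 × 58.32 = 0.7523 g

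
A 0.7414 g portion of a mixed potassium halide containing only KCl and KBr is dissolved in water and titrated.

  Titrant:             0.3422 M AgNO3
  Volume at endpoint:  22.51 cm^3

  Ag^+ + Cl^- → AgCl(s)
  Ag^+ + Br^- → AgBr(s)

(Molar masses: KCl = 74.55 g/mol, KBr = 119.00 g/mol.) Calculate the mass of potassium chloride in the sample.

n(AgNO3) = 0.02251 × 0.3422 = 7.703 × 10^-3 mol
Let x = n(KCl), y = n(KBr).
Titrant: 1x + 1y = 7.703 × 10^-3;  mass: 74.55x + 119.00y = 0.7414
Solving, x = 3.943 × 10^-3 mol, y = 3.760 × 10^-3 mol
mass of KCl = 3.943 × 10^-3 × 74.55 = 0.2939 g

0.2939 g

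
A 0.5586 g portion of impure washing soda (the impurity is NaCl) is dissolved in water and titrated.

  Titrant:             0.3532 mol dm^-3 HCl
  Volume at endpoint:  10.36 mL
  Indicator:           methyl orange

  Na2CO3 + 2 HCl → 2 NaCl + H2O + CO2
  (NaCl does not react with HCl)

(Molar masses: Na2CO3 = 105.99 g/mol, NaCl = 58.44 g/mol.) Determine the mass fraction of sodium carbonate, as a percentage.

n(HCl) = 0.01036 × 0.3532 = 3.659 × 10^-3 mol
Let x = n(Na2CO3), y = n(NaCl).
Titrant: 2x = 3.659 × 10^-3;  mass: 105.99x + 58.44y = 0.5586
Solving, x = 1.830 × 10^-3 mol, y = 6.240 × 10^-3 mol
mass of Na2CO3 = 1.830 × 10^-3 × 105.99 = 0.1939 g
% Na2CO3 = 0.1939 / 0.5586 × 100 = 34.71 %

34.71 %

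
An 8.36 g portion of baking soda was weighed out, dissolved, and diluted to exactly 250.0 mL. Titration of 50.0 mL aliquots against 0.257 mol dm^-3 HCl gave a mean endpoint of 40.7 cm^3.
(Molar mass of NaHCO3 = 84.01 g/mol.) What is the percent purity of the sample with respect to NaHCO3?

NaHCO3 + HCl → NaCl + H2O + CO2
n(HCl) per titration = 0.0407 × 0.257 = 0.0105 mol
n(NaHCO3) in each aliquot = 0.0105 mol (1:1 ratio)
n(NaHCO3) in the whole flask = 0.0105 × 250.0/50.0 = 0.0523 mol
mass of NaHCO3 = 0.0523 × 84.01 = 4.39 g
% NaHCO3 = 4.39 / 8.36 × 100 = 52.6 %

52.6 %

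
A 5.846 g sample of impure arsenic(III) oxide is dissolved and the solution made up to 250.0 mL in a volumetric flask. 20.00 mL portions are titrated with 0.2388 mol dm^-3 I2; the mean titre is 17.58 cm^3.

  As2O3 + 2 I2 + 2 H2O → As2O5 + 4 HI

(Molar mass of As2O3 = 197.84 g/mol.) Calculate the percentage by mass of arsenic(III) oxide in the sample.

n(I2) per titration = 0.01758 × 0.2388 = 4.198 × 10^-3 mol
From the 1:2 ratio, n(As2O3) in each aliquot = 1/2 × 4.198 × 10^-3 = 2.099 × 10^-3 mol
n(As2O3) in the whole flask = 2.099 × 10^-3 × 250.0/20.00 = 0.02624 mol
mass of As2O3 = 0.02624 × 197.84 = 5.191 g
% As2O3 = 5.191 / 5.846 × 100 = 88.79 %

88.79 %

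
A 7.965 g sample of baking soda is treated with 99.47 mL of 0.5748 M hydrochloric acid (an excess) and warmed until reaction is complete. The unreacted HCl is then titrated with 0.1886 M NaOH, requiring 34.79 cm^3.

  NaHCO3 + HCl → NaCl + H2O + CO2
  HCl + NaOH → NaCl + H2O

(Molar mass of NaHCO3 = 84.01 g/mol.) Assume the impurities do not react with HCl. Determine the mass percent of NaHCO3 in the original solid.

n(HCl) added = 0.09947 × 0.5748 = 0.05718 mol
n(NaOH) used in back-titration = 0.03479 × 0.1886 = 6.561 × 10^-3 mol
n(HCl) left over = 6.561 × 10^-3 mol (1:1 ratio)
n(HCl) consumed by analyte = 0.05718 − 6.561 × 10^-3 = 0.05061 mol
n(NaHCO3) = 0.05061 mol (1:1 ratio)
mass of NaHCO3 = 0.05061 × 84.01 = 4.252 g
% NaHCO3 = 4.252 / 7.965 × 100 = 53.38 %

53.38 %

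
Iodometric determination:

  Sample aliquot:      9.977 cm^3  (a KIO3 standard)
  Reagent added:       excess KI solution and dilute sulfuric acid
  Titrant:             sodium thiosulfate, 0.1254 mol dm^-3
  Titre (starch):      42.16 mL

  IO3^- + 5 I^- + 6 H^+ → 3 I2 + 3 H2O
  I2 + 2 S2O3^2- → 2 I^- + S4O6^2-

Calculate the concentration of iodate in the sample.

n(S2O3^2-) = 0.04216 × 0.1254 = 5.287 × 10^-3 mol
n(I2) = n(S2O3^2-)/2 = 2.643 × 10^-3 mol
From the 1:3 ratio, n(IO3^-) in the aliquot = 1/3 × 2.643 × 10^-3 = 8.811 × 10^-4 mol
[IO3^-] = 8.811 × 10^-4 / 0.009977 = 0.08832 mol/L

0.08832 mol/L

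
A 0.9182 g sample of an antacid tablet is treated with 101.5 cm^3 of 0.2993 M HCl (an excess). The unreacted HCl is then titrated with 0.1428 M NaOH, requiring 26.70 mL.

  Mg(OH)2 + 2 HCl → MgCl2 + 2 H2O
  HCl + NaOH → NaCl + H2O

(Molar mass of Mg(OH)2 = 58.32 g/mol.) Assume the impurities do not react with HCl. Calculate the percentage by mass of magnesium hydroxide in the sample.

n(HCl) added = 0.1015 × 0.2993 = 0.03038 mol
n(NaOH) used in back-titration = 0.02670 × 0.1428 = 3.813 × 10^-3 mol
n(HCl) left over = 3.813 × 10^-3 mol (1:1 ratio)
n(HCl) consumed by analyte = 0.03038 − 3.813 × 10^-3 = 0.02657 mol
From the 1:2 ratio, n(Mg(OH)2) = 1/2 × 0.02657 = 0.01328 mol
mass of Mg(OH)2 = 0.01328 × 58.32 = 0.7747 g
% Mg(OH)2 = 0.7747 / 0.9182 × 100 = 84.37 %

84.37 %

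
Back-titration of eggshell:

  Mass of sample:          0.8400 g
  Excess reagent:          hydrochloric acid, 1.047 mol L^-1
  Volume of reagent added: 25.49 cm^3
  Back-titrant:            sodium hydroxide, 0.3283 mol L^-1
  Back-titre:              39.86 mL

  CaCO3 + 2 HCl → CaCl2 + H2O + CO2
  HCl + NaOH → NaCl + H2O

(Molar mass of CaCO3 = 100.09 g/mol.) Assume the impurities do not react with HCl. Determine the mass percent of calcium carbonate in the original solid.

n(HCl) added = 0.02549 × 1.047 = 0.02669 mol
n(NaOH) used in back-titration = 0.03986 × 0.3283 = 0.01309 mol
n(HCl) left over = 0.01309 mol (1:1 ratio)
n(HCl) consumed by analyte = 0.02669 − 0.01309 = 0.01360 mol
From the 1:2 ratio, n(CaCO3) = 1/2 × 0.01360 = 6.801 × 10^-3 mol
mass of CaCO3 = 6.801 × 10^-3 × 100.09 = 0.6807 g
% CaCO3 = 0.6807 / 0.8400 × 100 = 81.04 %

81.04 %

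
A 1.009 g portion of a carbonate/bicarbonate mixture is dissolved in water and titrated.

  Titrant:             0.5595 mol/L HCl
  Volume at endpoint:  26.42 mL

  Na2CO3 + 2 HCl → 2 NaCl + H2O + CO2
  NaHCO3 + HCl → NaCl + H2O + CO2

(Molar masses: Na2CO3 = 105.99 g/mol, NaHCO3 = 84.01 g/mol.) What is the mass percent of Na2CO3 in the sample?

n(HCl) = 0.02642 × 0.5595 = 0.01478 mol
Let x = n(Na2CO3), y = n(NaHCO3).
Titrant: 2x + 1y = 0.01478;  mass: 105.99x + 84.01y = 1.009
Solving, x = 3.754 × 10^-3 mol, y = 7.275 × 10^-3 mol
mass of Na2CO3 = 3.754 × 10^-3 × 105.99 = 0.3978 g
% Na2CO3 = 0.3978 / 1.009 × 100 = 39.43 %

39.43 %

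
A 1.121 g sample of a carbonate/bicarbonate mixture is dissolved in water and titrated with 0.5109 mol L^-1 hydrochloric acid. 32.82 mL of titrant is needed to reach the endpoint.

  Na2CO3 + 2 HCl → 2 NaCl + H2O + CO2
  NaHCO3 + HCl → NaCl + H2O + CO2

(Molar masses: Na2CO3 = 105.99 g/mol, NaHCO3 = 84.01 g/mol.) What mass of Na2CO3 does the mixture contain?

0.4915 g

n(HCl) = 0.03282 × 0.5109 = 0.01677 mol
Let x = n(Na2CO3), y = n(NaHCO3).
Titrant: 2x + 1y = 0.01677;  mass: 105.99x + 84.01y = 1.121
Solving, x = 4.637 × 10^-3 mol, y = 7.493 × 10^-3 mol
mass of Na2CO3 = 4.637 × 10^-3 × 105.99 = 0.4915 g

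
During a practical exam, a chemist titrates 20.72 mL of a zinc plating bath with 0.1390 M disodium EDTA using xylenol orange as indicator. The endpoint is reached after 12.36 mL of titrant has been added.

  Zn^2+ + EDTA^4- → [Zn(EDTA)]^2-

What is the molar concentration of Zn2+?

n(EDTA) = 0.01236 L × 0.1390 mol/L = 1.718 × 10^-3 mol
n(Zn2+) = 1.718 × 10^-3 mol (1:1 mole ratio)
[Zn2+] = 1.718 × 10^-3 mol / 0.02072 L = 0.08292 mol/L

0.08292 M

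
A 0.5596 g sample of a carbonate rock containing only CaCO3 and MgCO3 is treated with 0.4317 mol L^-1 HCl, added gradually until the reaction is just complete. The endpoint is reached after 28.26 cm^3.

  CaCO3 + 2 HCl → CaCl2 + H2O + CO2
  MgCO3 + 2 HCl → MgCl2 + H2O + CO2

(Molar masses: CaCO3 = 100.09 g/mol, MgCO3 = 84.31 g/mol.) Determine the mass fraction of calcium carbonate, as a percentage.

n(HCl) = 0.02826 × 0.4317 = 0.01220 mol
Let x = n(CaCO3), y = n(MgCO3).
Titrant: 2x + 2y = 0.01220;  mass: 100.09x + 84.31y = 0.5596
Solving, x = 2.872 × 10^-3 mol, y = 3.228 × 10^-3 mol
mass of CaCO3 = 2.872 × 10^-3 × 100.09 = 0.2874 g
% CaCO3 = 0.2874 / 0.5596 × 100 = 51.36 %

51.36 %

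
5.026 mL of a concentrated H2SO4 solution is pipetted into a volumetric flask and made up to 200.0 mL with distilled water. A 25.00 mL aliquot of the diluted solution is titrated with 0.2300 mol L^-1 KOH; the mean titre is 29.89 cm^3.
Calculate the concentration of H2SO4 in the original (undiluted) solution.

H2SO4 + 2 KOH → K2SO4 + 2 H2O
n(KOH) = 0.02989 × 0.2300 = 6.875 × 10^-3 mol
From the 1:2 ratio, n(H2SO4) in the aliquot = 1/2 × 6.875 × 10^-3 = 3.437 × 10^-3 mol
[H2SO4]_dilute = 3.437 × 10^-3 / 0.02500 = 0.1375 mol/L
Dilution factor = 200.0 / 5.026 = 39.79
[H2SO4]_stock = 0.1375 × 39.79 = 5.471 mol/L

5.471 mol/L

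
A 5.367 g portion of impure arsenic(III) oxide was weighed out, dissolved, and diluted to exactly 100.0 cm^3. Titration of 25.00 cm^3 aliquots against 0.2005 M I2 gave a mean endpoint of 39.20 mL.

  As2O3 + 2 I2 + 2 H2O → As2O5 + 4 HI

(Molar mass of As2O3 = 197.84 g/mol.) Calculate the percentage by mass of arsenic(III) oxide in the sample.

57.94 %

n(I2) per titration = 0.03920 × 0.2005 = 7.860 × 10^-3 mol
From the 1:2 ratio, n(As2O3) in each aliquot = 1/2 × 7.860 × 10^-3 = 3.930 × 10^-3 mol
n(As2O3) in the whole flask = 3.930 × 10^-3 × 100.0/25.00 = 0.01572 mol
mass of As2O3 = 0.01572 × 197.84 = 3.110 g
% As2O3 = 3.110 / 5.367 × 100 = 57.94 %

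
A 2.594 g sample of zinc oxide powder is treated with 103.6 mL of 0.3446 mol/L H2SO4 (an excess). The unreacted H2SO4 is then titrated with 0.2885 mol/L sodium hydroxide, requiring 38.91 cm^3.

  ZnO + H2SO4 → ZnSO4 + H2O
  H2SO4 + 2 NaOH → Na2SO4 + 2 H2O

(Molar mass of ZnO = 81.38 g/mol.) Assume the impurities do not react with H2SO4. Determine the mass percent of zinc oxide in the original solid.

n(H2SO4) added = 0.1036 × 0.3446 = 0.03570 mol
n(NaOH) used in back-titration = 0.03891 × 0.2885 = 0.01123 mol
From the 1:2 ratio, n(H2SO4) left over = 1/2 × 0.01123 = 5.613 × 10^-3 mol
n(H2SO4) consumed by analyte = 0.03570 − 5.613 × 10^-3 = 0.03009 mol
n(ZnO) = 0.03009 mol (1:1 ratio)
mass of ZnO = 0.03009 × 81.38 = 2.449 g
% ZnO = 2.449 / 2.594 × 100 = 94.39 %

94.39 %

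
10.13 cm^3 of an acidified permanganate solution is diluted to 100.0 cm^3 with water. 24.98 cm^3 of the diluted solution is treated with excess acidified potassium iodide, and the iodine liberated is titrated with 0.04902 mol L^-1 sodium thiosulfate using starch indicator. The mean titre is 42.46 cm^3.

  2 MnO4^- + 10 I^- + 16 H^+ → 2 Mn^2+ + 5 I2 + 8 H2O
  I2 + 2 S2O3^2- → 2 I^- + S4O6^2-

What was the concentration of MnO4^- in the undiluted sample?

n(S2O3^2-) = 0.04246 × 0.04902 = 2.081 × 10^-3 mol
n(I2) = n(S2O3^2-)/2 = 1.041 × 10^-3 mol
From the 2:5 ratio, n(MnO4^-) in the aliquot = 2/5 × 1.041 × 10^-3 = 4.163 × 10^-4 mol
[MnO4^-]_dilute = 4.163 × 10^-4 / 0.02498 = 0.01666 mol/L
[MnO4^-]_original = 0.01666 × 100.0/10.13 = 0.1645 mol/L

0.1645 mol/L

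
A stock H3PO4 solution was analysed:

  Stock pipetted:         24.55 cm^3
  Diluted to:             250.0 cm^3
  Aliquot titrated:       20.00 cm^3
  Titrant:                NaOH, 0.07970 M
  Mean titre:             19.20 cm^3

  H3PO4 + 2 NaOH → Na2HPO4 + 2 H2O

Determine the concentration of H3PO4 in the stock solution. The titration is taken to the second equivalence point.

0.3896 M

n(NaOH) = 0.01920 × 0.07970 = 1.530 × 10^-3 mol
From the 1:2 ratio, n(H3PO4) in the aliquot = 1/2 × 1.530 × 10^-3 = 7.651 × 10^-4 mol
[H3PO4]_dilute = 7.651 × 10^-4 / 0.02000 = 0.03826 mol/L
Dilution factor = 250.0 / 24.55 = 10.18
[H3PO4]_stock = 0.03826 × 10.18 = 0.3896 mol/L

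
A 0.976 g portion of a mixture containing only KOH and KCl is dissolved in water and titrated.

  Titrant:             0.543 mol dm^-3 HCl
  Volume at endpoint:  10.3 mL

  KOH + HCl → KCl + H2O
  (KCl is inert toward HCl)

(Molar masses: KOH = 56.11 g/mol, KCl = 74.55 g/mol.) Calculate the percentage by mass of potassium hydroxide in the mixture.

n(HCl) = 0.0103 × 0.543 = 5.59 × 10^-3 mol
Let x = n(KOH), y = n(KCl).
Titrant: 1x = 5.59 × 10^-3;  mass: 56.11x + 74.55y = 0.976
Solving, x = 5.59 × 10^-3 mol, y = 8.88 × 10^-3 mol
mass of KOH = 5.59 × 10^-3 × 56.11 = 0.314 g
% KOH = 0.314 / 0.976 × 100 = 32.2 %

32.2 %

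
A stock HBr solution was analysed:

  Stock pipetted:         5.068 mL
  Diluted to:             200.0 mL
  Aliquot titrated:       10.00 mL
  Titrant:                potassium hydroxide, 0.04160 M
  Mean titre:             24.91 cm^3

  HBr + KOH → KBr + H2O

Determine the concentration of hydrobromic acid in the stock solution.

n(KOH) = 0.02491 × 0.04160 = 1.036 × 10^-3 mol
n(HBr) in the aliquot = 1.036 × 10^-3 mol (1:1 ratio)
[HBr]_dilute = 1.036 × 10^-3 / 0.01000 = 0.1036 mol/L
Dilution factor = 200.0 / 5.068 = 39.46
[HBr]_stock = 0.1036 × 39.46 = 4.089 mol/L

4.089 M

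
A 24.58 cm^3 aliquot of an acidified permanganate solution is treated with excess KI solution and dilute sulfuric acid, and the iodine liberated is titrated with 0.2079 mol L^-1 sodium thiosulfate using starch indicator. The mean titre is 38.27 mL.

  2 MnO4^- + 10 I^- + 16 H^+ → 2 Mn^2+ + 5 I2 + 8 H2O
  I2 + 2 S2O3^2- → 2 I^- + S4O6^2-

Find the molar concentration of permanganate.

0.06474 mol/L

n(S2O3^2-) = 0.03827 × 0.2079 = 7.956 × 10^-3 mol
n(I2) = n(S2O3^2-)/2 = 3.978 × 10^-3 mol
From the 2:5 ratio, n(MnO4^-) in the aliquot = 2/5 × 3.978 × 10^-3 = 1.591 × 10^-3 mol
[MnO4^-] = 1.591 × 10^-3 / 0.02458 = 0.06474 mol/L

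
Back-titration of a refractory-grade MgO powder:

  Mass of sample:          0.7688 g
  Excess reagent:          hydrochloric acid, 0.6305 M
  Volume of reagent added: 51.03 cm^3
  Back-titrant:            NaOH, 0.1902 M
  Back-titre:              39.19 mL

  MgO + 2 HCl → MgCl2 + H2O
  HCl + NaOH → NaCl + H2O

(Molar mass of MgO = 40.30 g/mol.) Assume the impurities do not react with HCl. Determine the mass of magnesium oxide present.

n(HCl) added = 0.05103 × 0.6305 = 0.03217 mol
n(NaOH) used in back-titration = 0.03919 × 0.1902 = 7.454 × 10^-3 mol
n(HCl) left over = 7.454 × 10^-3 mol (1:1 ratio)
n(HCl) consumed by analyte = 0.03217 − 7.454 × 10^-3 = 0.02472 mol
From the 1:2 ratio, n(MgO) = 1/2 × 0.02472 = 0.01236 mol
mass of MgO = 0.01236 × 40.30 = 0.4981 g

0.4981 g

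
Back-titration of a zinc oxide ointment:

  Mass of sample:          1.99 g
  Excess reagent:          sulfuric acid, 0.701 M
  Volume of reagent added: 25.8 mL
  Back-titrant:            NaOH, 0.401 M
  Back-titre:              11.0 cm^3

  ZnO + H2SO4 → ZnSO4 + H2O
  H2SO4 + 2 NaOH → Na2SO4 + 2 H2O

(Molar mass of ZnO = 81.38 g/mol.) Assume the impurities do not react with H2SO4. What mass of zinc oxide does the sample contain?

1.29 g

n(H2SO4) added = 0.0258 × 0.701 = 0.0181 mol
n(NaOH) used in back-titration = 0.0110 × 0.401 = 4.41 × 10^-3 mol
From the 1:2 ratio, n(H2SO4) left over = 1/2 × 4.41 × 10^-3 = 2.21 × 10^-3 mol
n(H2SO4) consumed by analyte = 0.0181 − 2.21 × 10^-3 = 0.0159 mol
n(ZnO) = 0.0159 mol (1:1 ratio)
mass of ZnO = 0.0159 × 81.38 = 1.29 g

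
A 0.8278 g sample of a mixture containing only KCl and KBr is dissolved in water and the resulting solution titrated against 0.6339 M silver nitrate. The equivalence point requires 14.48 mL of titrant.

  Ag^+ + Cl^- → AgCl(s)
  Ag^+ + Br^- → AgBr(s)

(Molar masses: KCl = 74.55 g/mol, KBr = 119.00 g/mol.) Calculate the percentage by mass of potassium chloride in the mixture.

53.59 %

n(AgNO3) = 0.01448 × 0.6339 = 9.179 × 10^-3 mol
Let x = n(KCl), y = n(KBr).
Titrant: 1x + 1y = 9.179 × 10^-3;  mass: 74.55x + 119.00y = 0.8278
Solving, x = 5.950 × 10^-3 mol, y = 3.229 × 10^-3 mol
mass of KCl = 5.950 × 10^-3 × 74.55 = 0.4436 g
% KCl = 0.4436 / 0.8278 × 100 = 53.59 %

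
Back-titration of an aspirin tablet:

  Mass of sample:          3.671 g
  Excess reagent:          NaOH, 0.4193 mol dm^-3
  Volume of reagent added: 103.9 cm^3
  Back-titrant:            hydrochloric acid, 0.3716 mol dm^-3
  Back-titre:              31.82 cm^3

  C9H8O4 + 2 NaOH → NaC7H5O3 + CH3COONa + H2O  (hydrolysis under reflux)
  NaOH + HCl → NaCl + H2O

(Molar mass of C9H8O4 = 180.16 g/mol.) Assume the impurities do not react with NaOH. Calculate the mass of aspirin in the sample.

n(NaOH) added = 0.1039 × 0.4193 = 0.04357 mol
n(HCl) used in back-titration = 0.03182 × 0.3716 = 0.01182 mol
n(NaOH) left over = 0.01182 mol (1:1 ratio)
n(NaOH) consumed by analyte = 0.04357 − 0.01182 = 0.03174 mol
From the 1:2 ratio, n(C9H8O4) = 1/2 × 0.03174 = 0.01587 mol
mass of C9H8O4 = 0.01587 × 180.16 = 2.859 g

2.859 g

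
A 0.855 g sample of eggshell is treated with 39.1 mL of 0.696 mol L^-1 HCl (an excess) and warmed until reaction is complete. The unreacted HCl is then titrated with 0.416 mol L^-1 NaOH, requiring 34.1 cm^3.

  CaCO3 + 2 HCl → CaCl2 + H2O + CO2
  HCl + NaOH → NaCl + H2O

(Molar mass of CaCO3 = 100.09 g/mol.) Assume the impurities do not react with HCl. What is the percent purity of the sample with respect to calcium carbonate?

n(HCl) added = 0.0391 × 0.696 = 0.0272 mol
n(NaOH) used in back-titration = 0.0341 × 0.416 = 0.0142 mol
n(HCl) left over = 0.0142 mol (1:1 ratio)
n(HCl) consumed by analyte = 0.0272 − 0.0142 = 0.0130 mol
From the 1:2 ratio, n(CaCO3) = 1/2 × 0.0130 = 6.51 × 10^-3 mol
mass of CaCO3 = 6.51 × 10^-3 × 100.09 = 0.652 g
% CaCO3 = 0.652 / 0.855 × 100 = 76.3 %

76.3 %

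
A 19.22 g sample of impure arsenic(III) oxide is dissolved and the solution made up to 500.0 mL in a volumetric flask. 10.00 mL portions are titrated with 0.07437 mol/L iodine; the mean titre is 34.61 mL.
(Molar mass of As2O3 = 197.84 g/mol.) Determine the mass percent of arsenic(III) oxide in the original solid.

66.24 %

As2O3 + 2 I2 + 2 H2O → As2O5 + 4 HI
n(I2) per titration = 0.03461 × 0.07437 = 2.574 × 10^-3 mol
From the 1:2 ratio, n(As2O3) in each aliquot = 1/2 × 2.574 × 10^-3 = 1.287 × 10^-3 mol
n(As2O3) in the whole flask = 1.287 × 10^-3 × 500.0/10.00 = 0.06435 mol
mass of As2O3 = 0.06435 × 197.84 = 12.73 g
% As2O3 = 12.73 / 19.22 × 100 = 66.24 %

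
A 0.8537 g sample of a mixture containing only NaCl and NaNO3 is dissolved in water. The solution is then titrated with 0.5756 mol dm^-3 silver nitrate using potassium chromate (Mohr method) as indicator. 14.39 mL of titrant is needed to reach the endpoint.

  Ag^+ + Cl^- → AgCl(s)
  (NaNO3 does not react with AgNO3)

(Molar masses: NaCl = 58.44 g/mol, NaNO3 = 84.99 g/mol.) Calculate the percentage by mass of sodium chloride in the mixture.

n(AgNO3) = 0.01439 × 0.5756 = 8.283 × 10^-3 mol
Let x = n(NaCl), y = n(NaNO3).
Titrant: 1x = 8.283 × 10^-3;  mass: 58.44x + 84.99y = 0.8537
Solving, x = 8.283 × 10^-3 mol, y = 4.349 × 10^-3 mol
mass of NaCl = 8.283 × 10^-3 × 58.44 = 0.4841 g
% NaCl = 0.4841 / 0.8537 × 100 = 56.70 %

56.70 %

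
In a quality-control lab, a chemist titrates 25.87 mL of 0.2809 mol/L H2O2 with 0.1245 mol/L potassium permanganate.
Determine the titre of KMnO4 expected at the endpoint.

23.35 mL

2 MnO4^- + 5 H2O2 + 6 H^+ → 2 Mn^2+ + 5 O2 + 8 H2O
n(H2O2) = 0.02587 L × 0.2809 mol/L = 7.267 × 10^-3 mol
From the 2:5 stoichiometry, n(KMnO4) = 2/5 × 7.267 × 10^-3 = 2.907 × 10^-3 mol
V(KMnO4) = 2.907 × 10^-3 mol / 0.1245 mol/L = 0.02335 L = 23.35 mL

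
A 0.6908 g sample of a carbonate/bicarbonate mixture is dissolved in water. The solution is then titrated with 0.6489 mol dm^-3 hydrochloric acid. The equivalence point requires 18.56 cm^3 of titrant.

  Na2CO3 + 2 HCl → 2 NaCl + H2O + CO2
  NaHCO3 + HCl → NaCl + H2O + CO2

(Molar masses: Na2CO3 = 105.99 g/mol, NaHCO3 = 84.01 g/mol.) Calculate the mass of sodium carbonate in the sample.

n(HCl) = 0.01856 × 0.6489 = 0.01204 mol
Let x = n(Na2CO3), y = n(NaHCO3).
Titrant: 2x + 1y = 0.01204;  mass: 105.99x + 84.01y = 0.6908
Solving, x = 5.175 × 10^-3 mol, y = 1.694 × 10^-3 mol
mass of Na2CO3 = 5.175 × 10^-3 × 105.99 = 0.5485 g

0.5485 g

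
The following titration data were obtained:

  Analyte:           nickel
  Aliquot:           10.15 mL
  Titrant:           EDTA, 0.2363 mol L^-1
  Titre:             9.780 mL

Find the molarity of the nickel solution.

Ni^2+ + EDTA^4- → [Ni(EDTA)]^2-
n(EDTA) = 0.009780 L × 0.2363 mol/L = 2.311 × 10^-3 mol
n(Ni2+) = 2.311 × 10^-3 mol (1:1 mole ratio)
[Ni2+] = 2.311 × 10^-3 mol / 0.01015 L = 0.2277 mol/L

0.2277 mol/L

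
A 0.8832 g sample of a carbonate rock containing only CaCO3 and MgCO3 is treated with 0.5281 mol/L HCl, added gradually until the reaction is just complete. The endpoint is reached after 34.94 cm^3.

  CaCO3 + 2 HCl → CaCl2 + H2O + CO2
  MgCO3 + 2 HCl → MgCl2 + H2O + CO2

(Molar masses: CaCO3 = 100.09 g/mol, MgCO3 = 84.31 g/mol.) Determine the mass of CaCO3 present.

0.6683 g

n(HCl) = 0.03494 × 0.5281 = 0.01845 mol
Let x = n(CaCO3), y = n(MgCO3).
Titrant: 2x + 2y = 0.01845;  mass: 100.09x + 84.31y = 0.8832
Solving, x = 6.677 × 10^-3 mol, y = 2.549 × 10^-3 mol
mass of CaCO3 = 6.677 × 10^-3 × 100.09 = 0.6683 g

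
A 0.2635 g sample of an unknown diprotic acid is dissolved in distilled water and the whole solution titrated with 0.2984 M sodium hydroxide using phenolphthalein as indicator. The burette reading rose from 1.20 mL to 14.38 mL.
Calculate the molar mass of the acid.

n(NaOH) = 0.01318 L × 0.2984 mol/L = 3.933 × 10^-3 mol
From the 1:2 ratio, n(H2A) = 1/2 × 3.933 × 10^-3 = 1.966 × 10^-3 mol
M = m / n = 0.2635 g / 1.966 × 10^-3 mol = 134.0 g/mol

134.0 g/mol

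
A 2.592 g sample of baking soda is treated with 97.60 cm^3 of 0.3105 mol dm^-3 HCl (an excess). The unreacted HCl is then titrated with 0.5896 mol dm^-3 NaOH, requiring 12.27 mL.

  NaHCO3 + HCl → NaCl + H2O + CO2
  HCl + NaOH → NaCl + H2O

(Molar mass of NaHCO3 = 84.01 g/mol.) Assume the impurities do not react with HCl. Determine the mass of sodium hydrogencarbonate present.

n(HCl) added = 0.09760 × 0.3105 = 0.03030 mol
n(NaOH) used in back-titration = 0.01227 × 0.5896 = 7.234 × 10^-3 mol
n(HCl) left over = 7.234 × 10^-3 mol (1:1 ratio)
n(HCl) consumed by analyte = 0.03030 − 7.234 × 10^-3 = 0.02307 mol
n(NaHCO3) = 0.02307 mol (1:1 ratio)
mass of NaHCO3 = 0.02307 × 84.01 = 1.938 g

1.938 g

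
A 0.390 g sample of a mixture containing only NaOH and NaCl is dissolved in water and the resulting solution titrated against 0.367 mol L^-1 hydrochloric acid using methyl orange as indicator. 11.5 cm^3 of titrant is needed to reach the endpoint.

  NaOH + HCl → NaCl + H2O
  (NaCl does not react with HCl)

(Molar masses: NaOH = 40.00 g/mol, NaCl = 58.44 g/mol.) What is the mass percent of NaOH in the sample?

n(HCl) = 0.0115 × 0.367 = 4.22 × 10^-3 mol
Let x = n(NaOH), y = n(NaCl).
Titrant: 1x = 4.22 × 10^-3;  mass: 40.00x + 58.44y = 0.390
Solving, x = 4.22 × 10^-3 mol, y = 3.78 × 10^-3 mol
mass of NaOH = 4.22 × 10^-3 × 40.00 = 0.169 g
% NaOH = 0.169 / 0.390 × 100 = 43.3 %

43.3 %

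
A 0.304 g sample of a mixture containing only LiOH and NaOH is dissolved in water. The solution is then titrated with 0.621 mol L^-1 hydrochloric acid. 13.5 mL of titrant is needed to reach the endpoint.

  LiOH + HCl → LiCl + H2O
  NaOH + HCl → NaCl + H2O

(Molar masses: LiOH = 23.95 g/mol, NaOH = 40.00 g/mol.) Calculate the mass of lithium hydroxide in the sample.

n(HCl) = 0.0135 × 0.621 = 8.38 × 10^-3 mol
Let x = n(LiOH), y = n(NaOH).
Titrant: 1x + 1y = 8.38 × 10^-3;  mass: 23.95x + 40.00y = 0.304
Solving, x = 1.95 × 10^-3 mol, y = 6.43 × 10^-3 mol
mass of LiOH = 1.95 × 10^-3 × 23.95 = 0.0468 g

0.0468 g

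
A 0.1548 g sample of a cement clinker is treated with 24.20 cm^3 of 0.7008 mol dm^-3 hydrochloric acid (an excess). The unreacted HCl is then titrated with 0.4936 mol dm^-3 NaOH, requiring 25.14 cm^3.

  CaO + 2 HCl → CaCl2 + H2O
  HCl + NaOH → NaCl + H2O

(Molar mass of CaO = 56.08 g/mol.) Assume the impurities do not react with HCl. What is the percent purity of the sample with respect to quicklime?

n(HCl) added = 0.02420 × 0.7008 = 0.01696 mol
n(NaOH) used in back-titration = 0.02514 × 0.4936 = 0.01241 mol
n(HCl) left over = 0.01241 mol (1:1 ratio)
n(HCl) consumed by analyte = 0.01696 − 0.01241 = 4.550 × 10^-3 mol
From the 1:2 ratio, n(CaO) = 1/2 × 4.550 × 10^-3 = 2.275 × 10^-3 mol
mass of CaO = 2.275 × 10^-3 × 56.08 = 0.1276 g
% CaO = 0.1276 / 0.1548 × 100 = 82.42 %

82.42 %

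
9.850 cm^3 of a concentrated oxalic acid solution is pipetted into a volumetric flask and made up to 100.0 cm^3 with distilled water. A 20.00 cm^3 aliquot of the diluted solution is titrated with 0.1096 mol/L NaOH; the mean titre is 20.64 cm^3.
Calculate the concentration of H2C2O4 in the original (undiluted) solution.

0.5741 mol/L

H2C2O4 + 2 NaOH → Na2C2O4 + 2 H2O
n(NaOH) = 0.02064 × 0.1096 = 2.262 × 10^-3 mol
From the 1:2 ratio, n(H2C2O4) in the aliquot = 1/2 × 2.262 × 10^-3 = 1.131 × 10^-3 mol
[H2C2O4]_dilute = 1.131 × 10^-3 / 0.02000 = 0.05655 mol/L
Dilution factor = 100.0 / 9.850 = 10.15
[H2C2O4]_stock = 0.05655 × 10.15 = 0.5741 mol/L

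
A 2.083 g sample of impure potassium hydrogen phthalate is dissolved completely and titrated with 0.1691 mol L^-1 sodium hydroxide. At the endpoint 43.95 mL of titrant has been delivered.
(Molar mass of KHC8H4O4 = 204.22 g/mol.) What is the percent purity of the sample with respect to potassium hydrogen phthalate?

KHC8H4O4 + NaOH → KNaC8H4O4 + H2O
n(NaOH) = 0.04395 L × 0.1691 mol/L = 7.432 × 10^-3 mol
n(KHC8H4O4) = 7.432 × 10^-3 mol (1:1 ratio)
mass of KHC8H4O4 = 7.432 × 10^-3 × 204.22 g/mol = 1.518 g
% KHC8H4O4 = 1.518 / 2.083 × 100 = 72.86 %

72.86 %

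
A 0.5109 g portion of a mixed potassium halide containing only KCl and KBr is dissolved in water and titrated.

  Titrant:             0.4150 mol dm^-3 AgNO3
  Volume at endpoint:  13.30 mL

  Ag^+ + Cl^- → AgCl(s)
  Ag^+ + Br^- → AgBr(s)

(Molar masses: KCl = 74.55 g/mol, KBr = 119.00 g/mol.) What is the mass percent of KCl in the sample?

n(AgNO3) = 0.01330 × 0.4150 = 5.519 × 10^-3 mol
Let x = n(KCl), y = n(KBr).
Titrant: 1x + 1y = 5.519 × 10^-3;  mass: 74.55x + 119.00y = 0.5109
Solving, x = 3.283 × 10^-3 mol, y = 2.237 × 10^-3 mol
mass of KCl = 3.283 × 10^-3 × 74.55 = 0.2447 g
% KCl = 0.2447 / 0.5109 × 100 = 47.90 %

47.90 %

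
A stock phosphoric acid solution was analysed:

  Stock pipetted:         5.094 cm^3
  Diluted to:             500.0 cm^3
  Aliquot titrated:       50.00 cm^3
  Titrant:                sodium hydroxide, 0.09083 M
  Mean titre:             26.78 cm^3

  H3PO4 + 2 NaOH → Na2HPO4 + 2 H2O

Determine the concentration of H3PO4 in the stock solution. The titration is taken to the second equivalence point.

2.388 M

n(NaOH) = 0.02678 × 0.09083 = 2.432 × 10^-3 mol
From the 1:2 ratio, n(H3PO4) in the aliquot = 1/2 × 2.432 × 10^-3 = 1.216 × 10^-3 mol
[H3PO4]_dilute = 1.216 × 10^-3 / 0.05000 = 0.02432 mol/L
Dilution factor = 500.0 / 5.094 = 98.15
[H3PO4]_stock = 0.02432 × 98.15 = 2.388 mol/L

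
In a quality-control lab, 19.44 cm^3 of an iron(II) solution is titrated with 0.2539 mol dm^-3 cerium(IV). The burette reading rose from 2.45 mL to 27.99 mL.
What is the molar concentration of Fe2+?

Ce^4+ + Fe^2+ → Ce^3+ + Fe^3+
n(Ce4+) = 0.02554 L × 0.2539 mol/L = 6.485 × 10^-3 mol
n(Fe2+) = 6.485 × 10^-3 mol (1:1 mole ratio)
[Fe2+] = 6.485 × 10^-3 mol / 0.01944 L = 0.3336 mol/L

0.3336 mol/L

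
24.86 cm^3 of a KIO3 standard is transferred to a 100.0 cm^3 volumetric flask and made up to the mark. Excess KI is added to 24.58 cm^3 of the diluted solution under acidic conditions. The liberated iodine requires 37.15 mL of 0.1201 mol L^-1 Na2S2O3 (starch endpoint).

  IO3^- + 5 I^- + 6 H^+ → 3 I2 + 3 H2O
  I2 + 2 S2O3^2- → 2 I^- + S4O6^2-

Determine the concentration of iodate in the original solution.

0.1217 mol/L

n(S2O3^2-) = 0.03715 × 0.1201 = 4.462 × 10^-3 mol
n(I2) = n(S2O3^2-)/2 = 2.231 × 10^-3 mol
From the 1:3 ratio, n(IO3^-) in the aliquot = 1/3 × 2.231 × 10^-3 = 7.436 × 10^-4 mol
[IO3^-]_dilute = 7.436 × 10^-4 / 0.02458 = 0.03025 mol/L
[IO3^-]_original = 0.03025 × 100.0/24.86 = 0.1217 mol/L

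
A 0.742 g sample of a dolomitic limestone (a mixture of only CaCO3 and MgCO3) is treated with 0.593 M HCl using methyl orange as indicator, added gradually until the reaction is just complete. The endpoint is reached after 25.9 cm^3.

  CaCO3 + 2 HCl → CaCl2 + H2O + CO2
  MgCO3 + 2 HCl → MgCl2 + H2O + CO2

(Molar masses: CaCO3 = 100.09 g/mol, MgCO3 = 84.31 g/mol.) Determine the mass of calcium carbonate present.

0.600 g

n(HCl) = 0.0259 × 0.593 = 0.0154 mol
Let x = n(CaCO3), y = n(MgCO3).
Titrant: 2x + 2y = 0.0154;  mass: 100.09x + 84.31y = 0.742
Solving, x = 5.99 × 10^-3 mol, y = 1.69 × 10^-3 mol
mass of CaCO3 = 5.99 × 10^-3 × 100.09 = 0.600 g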